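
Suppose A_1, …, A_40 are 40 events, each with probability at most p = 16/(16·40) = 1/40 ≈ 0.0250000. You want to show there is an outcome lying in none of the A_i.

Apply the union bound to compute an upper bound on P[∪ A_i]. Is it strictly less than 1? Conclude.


Union bound: P[∪_{i=1}^{40} A_i] ≤ Σ_i P[A_i] ≤ 40·p = 40·(1/40) = 1.
Numerically: 1 ≈ 1.0000000.
Is 1 < 1? NO.
Since the bound 1 is ≥ 1, the union bound is uninformative here; it does NOT by itself certify existence.

40·p = 1 ≈ 1.0000000; existence NOT certified by the union bound.


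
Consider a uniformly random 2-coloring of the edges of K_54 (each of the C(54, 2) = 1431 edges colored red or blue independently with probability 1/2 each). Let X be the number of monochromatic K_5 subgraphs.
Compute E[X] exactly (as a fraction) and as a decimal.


Let X = Σ_S X_S over the C(54, 5) = 3162510 subsets S of size 5, where X_S = 1 if the K_5 on S is monochromatic.
For a fixed S, the K_5 on S has C(5, 2) = 10 edges. P[all 10 edges red] = (1/2)^10, and likewise for blue, so P[monochromatic] = 2·(1/2)^10 = 2^{1 − 10} = 1/512.
Summing: E[X] = C(54, 5) · 2^{1 − 10} = 3162510 · 1/512 = 1581255/256.
Numerically: E[X] ≈ 6176.77734.

E[X] = C(54,5)·2^(1−C(5,2)) = 1581255/256 ≈ 6176.77734.


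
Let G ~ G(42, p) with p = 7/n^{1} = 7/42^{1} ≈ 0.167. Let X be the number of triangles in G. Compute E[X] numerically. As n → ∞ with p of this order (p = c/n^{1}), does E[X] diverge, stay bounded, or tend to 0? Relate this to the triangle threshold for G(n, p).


Number of potential triangles: C(42, 3) = 11480.
Each occurs with probability p³ ≈ (0.167)³ ≈ 4.62963e-03.
By linearity: E[X] = C(42, 3)·p³ ≈ 11480 · 4.62963e-03 ≈ 53.148.
Here α = 1, so p = 7/n is exactly at the triangle threshold p ~ 1/n. Asymptotically E[X] → c³/6 = 7³/6 = 343/6 ≈ 57.167, a bounded constant. In this regime the triangle count is asymptotically Poisson(c³/6).

E[X] ≈ 53.148; in regime p = Θ(1/n^{1}) E[X] stays bounded (at the triangle threshold p ~ 1/n).


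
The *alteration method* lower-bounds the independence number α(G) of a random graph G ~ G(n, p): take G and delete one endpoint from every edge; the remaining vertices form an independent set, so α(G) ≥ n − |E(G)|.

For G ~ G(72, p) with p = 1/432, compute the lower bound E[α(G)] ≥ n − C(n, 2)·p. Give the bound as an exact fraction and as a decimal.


E[|E(G)|] = C(72, 2)·p = 2556 · (1/432) = 71/12.
E[α(G)] ≥ n − E[|E(G)|] = 72 − 71/12 = 793/12.
Numerically: ≈ 66.083333.
(This is only a lower bound; the true E[α(G)] may be larger.)

E[α(G)] ≥ 793/12 ≈ 66.083333.


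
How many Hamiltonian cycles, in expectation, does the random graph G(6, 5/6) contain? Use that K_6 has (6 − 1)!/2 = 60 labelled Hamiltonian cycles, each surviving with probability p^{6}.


K_6 has (6 − 1)!/2 = 60 labelled Hamiltonian cycles.
For each such Hamiltonian cycle H, let X_H = 1 if all 6 edges of H are present in G. Then P[X_H = 1] = p^{6} = (5/6)^{6} = 15625/46656.
Summing the indicators: E[X] = Σ_H E[X_H] = 60 · p^{6} = 60 · 15625/46656 = 78125/3888.
Numerically: E[X] ≈ 20.094.

E[X] = 60 · (5/6)^{6} = 78125/3888 ≈ 20.094.


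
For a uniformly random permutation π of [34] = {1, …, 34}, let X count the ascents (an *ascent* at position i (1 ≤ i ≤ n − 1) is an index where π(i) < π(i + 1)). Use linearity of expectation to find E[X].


Write X = Σ X_I over i = 1, …, 33, with X_I the indicator of one ascent.
There are 33 indicators.
For each fixed i, the pair (π(i), π(i+1)) is a uniformly random ordered pair of distinct values from {1, …, 34}; by symmetry P[π(i) < π(i+1)] = 1/2.
By linearity: E[X] = 33 · (1/2) = (34 − 1) · (1/2) = 33/2 ≈ 16.500000.

E[X] = 33/2 = 16.500000.


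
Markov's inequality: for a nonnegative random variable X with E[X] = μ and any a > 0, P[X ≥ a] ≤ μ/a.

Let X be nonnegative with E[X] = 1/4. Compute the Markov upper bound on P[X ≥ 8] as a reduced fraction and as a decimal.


μ = E[X] = 1/4, a = 8.
Markov: P[X ≥ 8] ≤ μ/a = (1/4)/8 = 1/32.
Numerically: ≈ 0.03125.
(Since a = 8 > μ = 0.25000, the bound 1/32 is < 1 and informative.)

P[X ≥ 8] ≤ 1/32 ≈ 0.03125.


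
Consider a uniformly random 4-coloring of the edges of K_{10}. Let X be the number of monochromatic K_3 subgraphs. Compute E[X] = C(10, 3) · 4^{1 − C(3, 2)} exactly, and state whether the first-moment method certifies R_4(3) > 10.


E[X] = C(10, 3) · 4^{1 − 3} = 120 · 4^{−2} = 120/16.
As a reduced fraction: E[X] = 15/2 ≈ 7.5000000.
Is E[X] < 1? NO.
Since E[X] ≥ 1, the first-moment bound is inconclusive at n = 10; it does NOT by itself certify R_4(3) > 10.

E[X] = 15/2 ≈ 7.5000000; E[X] ≥ 1; first-moment method inconclusive here.


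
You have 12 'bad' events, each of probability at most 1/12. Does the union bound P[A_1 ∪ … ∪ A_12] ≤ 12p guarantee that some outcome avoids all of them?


Union bound: P[∪_{i=1}^{12} A_i] ≤ Σ_i P[A_i] ≤ 12·p = 12·(1/12) = 1.
Numerically: 1 ≈ 1.0000.
Is 1 < 1? NO.
Since the bound 1 is ≥ 1, the union bound is uninformative here; it does NOT by itself certify existence.

12·p = 1 ≈ 1.0000; existence NOT certified by the union bound.


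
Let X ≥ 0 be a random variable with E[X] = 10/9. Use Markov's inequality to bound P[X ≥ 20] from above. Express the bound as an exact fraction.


μ = E[X] = 10/9, a = 20.
Markov: P[X ≥ 20] ≤ μ/a = (10/9)/20 = 1/18.
Numerically: ≈ 0.0556.
(Since a = 20 > μ = 1.1111, the bound 1/18 is < 1 and informative.)

P[X ≥ 20] ≤ 1/18 ≈ 0.0556.


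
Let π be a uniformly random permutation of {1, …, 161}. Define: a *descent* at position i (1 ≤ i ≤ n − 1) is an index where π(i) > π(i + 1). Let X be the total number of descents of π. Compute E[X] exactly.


Write X = Σ X_I over i = 1, …, 160, with X_I the indicator of one descent.
There are 160 indicators.
For each fixed i, the pair (π(i), π(i+1)) is a uniformly random ordered pair of distinct values from {1, …, 161}; by symmetry P[π(i) > π(i+1)] = 1/2.
By linearity: E[X] = 160 · (1/2) = (161 − 1) · (1/2) = 80 ≈ 80.000.

E[X] = 80 = 80.000.


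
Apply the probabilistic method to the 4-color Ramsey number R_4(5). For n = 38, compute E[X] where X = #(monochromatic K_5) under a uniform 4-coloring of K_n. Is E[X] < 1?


E[X] = C(38, 5) · 4^{1 − 10} = 501942 · 4^{−9} = 501942/262144.
As a reduced fraction: E[X] = 250971/131072 ≈ 1.9148.
Is E[X] < 1? NO.
Since E[X] ≥ 1, the first-moment bound is inconclusive at n = 38; it does NOT by itself certify R_4(5) > 38.

E[X] = 250971/131072 ≈ 1.9148; E[X] ≥ 1; first-moment method inconclusive here.


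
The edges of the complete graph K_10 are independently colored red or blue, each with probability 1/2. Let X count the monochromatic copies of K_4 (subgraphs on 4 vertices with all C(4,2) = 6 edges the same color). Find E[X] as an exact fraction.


Let X = Σ_S X_S over the C(10, 4) = 210 subsets S of size 4, where X_S = 1 if the K_4 on S is monochromatic.
For a fixed S, the K_4 on S has C(4, 2) = 6 edges. P[all 6 edges red] = (1/2)^6, and likewise for blue, so P[monochromatic] = 2·(1/2)^6 = 2^{1 − 6} = 1/32.
Summing: E[X] = C(10, 4) · 2^{1 − 6} = 210 · 1/32 = 105/16.
Numerically: E[X] ≈ 6.56250.

E[X] = C(10,4)·2^(1−C(4,2)) = 105/16 ≈ 6.56250.


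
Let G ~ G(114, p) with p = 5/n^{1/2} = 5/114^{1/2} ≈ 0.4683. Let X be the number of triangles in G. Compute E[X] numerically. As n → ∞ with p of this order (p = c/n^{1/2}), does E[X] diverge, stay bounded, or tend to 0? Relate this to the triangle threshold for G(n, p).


Number of potential triangles: C(114, 3) = 240464.
Each occurs with probability p³ ≈ (0.4683)³ ≈ 1.026958e-01.
By linearity: E[X] = C(114, 3)·p³ ≈ 240464 · 1.026958e-01 ≈ 24694.6459.
Since α = 1/2 < 1, p = c/n^{1/2} ≫ 1/n is above the triangle threshold p ~ 1/n. Asymptotically E[X] ~ (c³/6)·n^{3(1−α)} = (5³/6)·n^{1.5} → ∞; triangles are abundant w.h.p.

E[X] ≈ 24694.6459; in regime p = Θ(1/n^{1/2}) E[X] diverges (above the triangle threshold p ~ 1/n).


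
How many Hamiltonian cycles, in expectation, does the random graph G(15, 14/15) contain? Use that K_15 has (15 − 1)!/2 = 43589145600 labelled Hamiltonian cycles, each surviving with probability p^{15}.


K_15 has (15 − 1)!/2 = 43589145600 labelled Hamiltonian cycles.
For each such Hamiltonian cycle H, let X_H = 1 if all 15 edges of H are present in G. Then P[X_H = 1] = p^{15} = (14/15)^{15} = 155568095557812224/437893890380859375.
Summing the indicators: E[X] = Σ_H E[X_H] = 43589145600 · p^{15} = 43589145600 · 155568095557812224/437893890380859375 = 1116227221067356419653632/72081298828125.
Numerically: E[X] ≈ 1.55e+10.

E[X] = 43589145600 · (14/15)^{15} = 1116227221067356419653632/72081298828125 ≈ 1.55e+10.


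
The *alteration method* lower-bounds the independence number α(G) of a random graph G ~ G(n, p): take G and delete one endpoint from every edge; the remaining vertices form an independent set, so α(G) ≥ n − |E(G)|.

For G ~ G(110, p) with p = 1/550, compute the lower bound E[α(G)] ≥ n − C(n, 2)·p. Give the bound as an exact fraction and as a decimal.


E[|E(G)|] = C(110, 2)·p = 5995 · (1/550) = 109/10.
E[α(G)] ≥ n − E[|E(G)|] = 110 − 109/10 = 991/10.
Numerically: ≈ 99.1000.
(This is only a lower bound; the true E[α(G)] may be larger.)

E[α(G)] ≥ 991/10 ≈ 99.1000.


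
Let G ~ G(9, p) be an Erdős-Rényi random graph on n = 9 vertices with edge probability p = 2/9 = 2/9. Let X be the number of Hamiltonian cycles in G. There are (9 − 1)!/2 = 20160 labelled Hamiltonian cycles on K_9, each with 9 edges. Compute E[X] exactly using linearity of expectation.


K_9 has (9 − 1)!/2 = 20160 labelled Hamiltonian cycles.
For each such Hamiltonian cycle H, let X_H = 1 if all 9 edges of H are present in G. Then P[X_H = 1] = p^{9} = (2/9)^{9} = 512/387420489.
By linearity: E[X] = Σ_H E[X_H] = 20160 · p^{9} = 20160 · 512/387420489 = 1146880/43046721.
Numerically: E[X] ≈ 0.0266.

E[X] = 20160 · (2/9)^{9} = 1146880/43046721 ≈ 0.0266.


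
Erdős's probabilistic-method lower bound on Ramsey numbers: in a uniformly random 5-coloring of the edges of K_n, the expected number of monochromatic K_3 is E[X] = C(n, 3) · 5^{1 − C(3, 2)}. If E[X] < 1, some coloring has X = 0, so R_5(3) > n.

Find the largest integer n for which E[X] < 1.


We need C(n, 3) · 5^{1 − 3} < 1, i.e. C(n, 3) < 5^{3 − 1} = 25.
Check values of n near the boundary:
  n = 4: C(4, 3) = 4; 4 < 25? YES
  n = 5: C(5, 3) = 10; 10 < 25? YES
  n = 6: C(6, 3) = 20; 20 < 25? YES
  n = 7: C(7, 3) = 35; 35 < 25? NO
The largest n with C(n, 3) < 25 is n = 6 (where E[X] = 4/5 ≈ 0.8000). Hence R_5(3) > 6, i.e. R_5(3) ≥ 7.

Largest n = 6; hence R_5(3) > 6.


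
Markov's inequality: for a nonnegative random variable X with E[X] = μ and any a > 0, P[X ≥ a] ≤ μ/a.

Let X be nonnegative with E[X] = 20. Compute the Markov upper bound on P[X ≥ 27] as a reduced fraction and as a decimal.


μ = E[X] = 20, a = 27.
Markov: P[X ≥ 27] ≤ μ/a = (20)/27 = 20/27.
Numerically: ≈ 0.74074.
(Since a = 27 > μ = 20.00000, the bound 20/27 is < 1 and informative.)

P[X ≥ 27] ≤ 20/27 ≈ 0.74074.


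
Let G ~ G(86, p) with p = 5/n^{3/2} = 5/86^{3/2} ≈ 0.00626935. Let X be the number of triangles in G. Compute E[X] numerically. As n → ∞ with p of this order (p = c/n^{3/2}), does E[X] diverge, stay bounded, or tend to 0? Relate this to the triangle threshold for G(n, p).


Number of potential triangles: C(86, 3) = 102340.
Each occurs with probability p³ ≈ (0.00626935)³ ≈ 2.46414910e-07.
By linearity: E[X] = C(86, 3)·p³ ≈ 102340 · 2.46414910e-07 ≈ 0.025218.
Since α = 3/2 > 1, p = c/n^{3/2} = o(1/n) is below the triangle threshold p ~ 1/n. Asymptotically E[X] ~ (c³/6)·n^{3(1−α)} = (5³/6)·n^{-1.5} → 0, so by Markov's inequality G has no triangles w.h.p.

E[X] ≈ 0.025218; in regime p = Θ(1/n^{3/2}) E[X] tends to 0 (below the triangle threshold p ~ 1/n).


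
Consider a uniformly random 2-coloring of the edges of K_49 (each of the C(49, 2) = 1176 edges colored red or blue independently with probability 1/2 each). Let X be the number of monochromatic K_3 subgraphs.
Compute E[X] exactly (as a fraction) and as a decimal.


Let X = Σ_S X_S over the C(49, 3) = 18424 subsets S of size 3, where X_S = 1 if the K_3 on S is monochromatic.
For a fixed S, the K_3 on S has C(3, 2) = 3 edges. P[all 3 edges red] = (1/2)^3, and likewise for blue, so P[monochromatic] = 2·(1/2)^3 = 2^{1 − 3} = 1/4.
By linearity of expectation: E[X] = C(49, 3) · 2^{1 − 3} = 18424 · 1/4 = 4606.
Numerically: E[X] ≈ 4606.000000.

E[X] = C(49,3)·2^(1−C(3,2)) = 4606 ≈ 4606.000000.


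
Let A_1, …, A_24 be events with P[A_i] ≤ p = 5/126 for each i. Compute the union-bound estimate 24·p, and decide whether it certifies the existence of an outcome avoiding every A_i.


Union bound: P[∪_{i=1}^{24} A_i] ≤ Σ_i P[A_i] ≤ 24·p = 24·(5/126) = 20/21.
Numerically: 20/21 ≈ 0.952381.
Is 20/21 < 1? YES.
Since P[∪ A_i] ≤ 20/21 < 1, the complement has P[∩ A_i^c] ≥ 1 − 20/21 = 1/21 > 0, so some outcome avoids every A_i.

24·p = 20/21 ≈ 0.952381; existence CERTIFIED by the union bound.


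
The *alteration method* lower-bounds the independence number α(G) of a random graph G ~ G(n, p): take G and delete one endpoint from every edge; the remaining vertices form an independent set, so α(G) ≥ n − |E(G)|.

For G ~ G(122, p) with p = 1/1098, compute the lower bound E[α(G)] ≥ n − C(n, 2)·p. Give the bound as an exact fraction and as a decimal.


E[|E(G)|] = C(122, 2)·p = 7381 · (1/1098) = 121/18.
E[α(G)] ≥ n − E[|E(G)|] = 122 − 121/18 = 2075/18.
Numerically: ≈ 115.2778.
(This is only a lower bound; the true E[α(G)] may be larger.)

E[α(G)] ≥ 2075/18 ≈ 115.2778.


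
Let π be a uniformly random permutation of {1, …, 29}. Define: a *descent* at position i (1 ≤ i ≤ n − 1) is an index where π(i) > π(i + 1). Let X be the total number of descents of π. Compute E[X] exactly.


Write X = Σ X_I over i = 1, …, 28, with X_I the indicator of one descent.
There are 28 indicators.
For each fixed i, the pair (π(i), π(i+1)) is a uniformly random ordered pair of distinct values from {1, …, 29}; by symmetry P[π(i) > π(i+1)] = 1/2.
By linearity: E[X] = 28 · (1/2) = (29 − 1) · (1/2) = 14 ≈ 14.000000.

E[X] = 14 = 14.000000.


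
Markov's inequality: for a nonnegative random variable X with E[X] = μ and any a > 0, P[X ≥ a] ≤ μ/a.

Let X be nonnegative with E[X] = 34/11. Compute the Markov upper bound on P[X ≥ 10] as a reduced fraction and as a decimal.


μ = E[X] = 34/11, a = 10.
Markov: P[X ≥ 10] ≤ μ/a = (34/11)/10 = 17/55.
Numerically: ≈ 0.30909.
(Since a = 10 > μ = 3.09091, the bound 17/55 is < 1 and informative.)

P[X ≥ 10] ≤ 17/55 ≈ 0.30909.


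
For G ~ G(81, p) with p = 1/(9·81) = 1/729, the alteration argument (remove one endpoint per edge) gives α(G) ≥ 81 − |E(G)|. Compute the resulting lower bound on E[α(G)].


E[|E(G)|] = C(81, 2)·p = 3240 · (1/729) = 40/9.
E[α(G)] ≥ n − E[|E(G)|] = 81 − 40/9 = 689/9.
Numerically: ≈ 76.555556.
(This is only a lower bound; the true E[α(G)] may be larger.)

E[α(G)] ≥ 689/9 ≈ 76.555556.


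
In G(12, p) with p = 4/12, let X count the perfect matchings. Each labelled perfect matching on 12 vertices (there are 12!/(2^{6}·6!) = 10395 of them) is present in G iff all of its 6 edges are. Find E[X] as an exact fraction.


K_12 has 12!/(2^{6}·6!) = 10395 labelled perfect matchings.
For each such perfect matching H, let X_H = 1 if all 6 edges of H are present in G. Then P[X_H = 1] = p^{6} = (1/3)^{6} = 1/729.
By linearity: E[X] = Σ_H E[X_H] = 10395 · p^{6} = 10395 · 1/729 = 385/27.
Numerically: E[X] ≈ 14.2593.

E[X] = 10395 · (1/3)^{6} = 385/27 ≈ 14.2593.


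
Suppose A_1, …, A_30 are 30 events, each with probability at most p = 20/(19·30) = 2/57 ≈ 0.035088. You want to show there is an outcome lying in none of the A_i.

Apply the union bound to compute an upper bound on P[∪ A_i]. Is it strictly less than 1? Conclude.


Union bound: P[∪_{i=1}^{30} A_i] ≤ Σ_i P[A_i] ≤ 30·p = 30·(2/57) = 20/19.
Numerically: 20/19 ≈ 1.052632.
Is 20/19 < 1? NO.
Since the bound 20/19 is ≥ 1, the union bound is uninformative here; it does NOT by itself certify existence.

30·p = 20/19 ≈ 1.052632; existence NOT certified by the union bound.


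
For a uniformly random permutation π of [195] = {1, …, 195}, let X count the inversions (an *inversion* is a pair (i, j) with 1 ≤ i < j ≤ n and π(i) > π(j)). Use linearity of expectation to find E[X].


Write X = Σ X_I over the C(195, 2) = 18915 pairs i < j, with X_I the indicator of one inversion.
There are 18915 indicators.
For each fixed pair i < j, the values π(i) and π(j) are two distinct elements of {1, …, 195} in uniformly random order; by symmetry P[π(i) > π(j)] = 1/2.
By linearity: E[X] = 18915 · (1/2) = C(195, 2) · (1/2) = 18915/2 = 18915/2 ≈ 9457.5000.

E[X] = 18915/2 = 9457.5000.


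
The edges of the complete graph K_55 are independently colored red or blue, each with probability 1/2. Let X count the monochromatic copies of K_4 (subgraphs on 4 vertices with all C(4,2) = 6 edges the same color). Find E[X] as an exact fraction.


Let X = Σ_S X_S over the C(55, 4) = 341055 subsets S of size 4, where X_S = 1 if the K_4 on S is monochromatic.
For a fixed S, the K_4 on S has C(4, 2) = 6 edges. P[all 6 edges red] = (1/2)^6, and likewise for blue, so P[monochromatic] = 2·(1/2)^6 = 2^{1 − 6} = 1/32.
Summing: E[X] = C(55, 4) · 2^{1 − 6} = 341055 · 1/32 = 341055/32.
Numerically: E[X] ≈ 10657.9688.

E[X] = C(55,4)·2^(1−C(4,2)) = 341055/32 ≈ 10657.9688.


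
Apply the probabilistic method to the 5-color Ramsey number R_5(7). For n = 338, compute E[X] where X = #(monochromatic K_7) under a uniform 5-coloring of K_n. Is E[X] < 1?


E[X] = C(338, 7) · 5^{1 − 21} = 93935323022736 · 5^{−20} = 93935323022736/95367431640625.
As a reduced fraction: E[X] = 93935323022736/95367431640625 ≈ 0.984983.
Is E[X] < 1? YES.
Since E[X] < 1, there exists a 5-coloring of K_{338} with no monochromatic K_7; hence R_5(7) > 338.

E[X] = 93935323022736/95367431640625 ≈ 0.984983; E[X] < 1, so R_5(7) > 338.


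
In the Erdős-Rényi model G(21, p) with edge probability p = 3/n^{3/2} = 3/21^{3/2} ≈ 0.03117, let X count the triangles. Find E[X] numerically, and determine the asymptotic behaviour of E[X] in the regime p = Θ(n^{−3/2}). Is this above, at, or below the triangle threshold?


Number of potential triangles: C(21, 3) = 1330.
Each occurs with probability p³ ≈ (0.03117)³ ≈ 3.029542e-05.
By linearity: E[X] = C(21, 3)·p³ ≈ 1330 · 3.029542e-05 ≈ 0.0403.
Since α = 3/2 > 1, p = c/n^{3/2} = o(1/n) is below the triangle threshold p ~ 1/n. Asymptotically E[X] ~ (c³/6)·n^{3(1−α)} = (3³/6)·n^{-1.5} → 0, so by Markov's inequality G has no triangles w.h.p.

E[X] ≈ 0.0403; in regime p = Θ(1/n^{3/2}) E[X] tends to 0 (below the triangle threshold p ~ 1/n).


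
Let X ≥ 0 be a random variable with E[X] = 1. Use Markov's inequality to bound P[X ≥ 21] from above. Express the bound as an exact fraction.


μ = E[X] = 1, a = 21.
Markov: P[X ≥ 21] ≤ μ/a = (1)/21 = 1/21.
Numerically: ≈ 0.04762.
(Since a = 21 > μ = 1.00000, the bound 1/21 is < 1 and informative.)

P[X ≥ 21] ≤ 1/21 ≈ 0.04762.


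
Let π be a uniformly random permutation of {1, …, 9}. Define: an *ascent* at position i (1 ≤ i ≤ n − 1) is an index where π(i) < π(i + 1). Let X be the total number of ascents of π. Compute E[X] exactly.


Write X = Σ X_I over i = 1, …, 8, with X_I the indicator of one ascent.
There are 8 indicators.
For each fixed i, the pair (π(i), π(i+1)) is a uniformly random ordered pair of distinct values from {1, …, 9}; by symmetry P[π(i) < π(i+1)] = 1/2.
By linearity: E[X] = 8 · (1/2) = (9 − 1) · (1/2) = 4 ≈ 4.0000.

E[X] = 4 = 4.0000.


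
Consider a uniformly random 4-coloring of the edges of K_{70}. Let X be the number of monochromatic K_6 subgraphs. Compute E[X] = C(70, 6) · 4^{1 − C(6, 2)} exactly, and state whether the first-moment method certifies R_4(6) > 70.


E[X] = C(70, 6) · 4^{1 − 15} = 131115985 · 4^{−14} = 131115985/268435456.
As a reduced fraction: E[X] = 131115985/268435456 ≈ 0.4884451.
Is E[X] < 1? YES.
Since E[X] < 1, there exists a 4-coloring of K_{70} with no monochromatic K_6; hence R_4(6) > 70.

E[X] = 131115985/268435456 ≈ 0.4884451; E[X] < 1, so R_4(6) > 70.


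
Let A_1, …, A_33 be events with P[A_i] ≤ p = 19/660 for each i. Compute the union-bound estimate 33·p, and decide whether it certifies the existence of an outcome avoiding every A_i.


Union bound: P[∪_{i=1}^{33} A_i] ≤ Σ_i P[A_i] ≤ 33·p = 33·(19/660) = 19/20.
Numerically: 19/20 ≈ 0.950.
Is 19/20 < 1? YES.
Since P[∪ A_i] ≤ 19/20 < 1, the complement has P[∩ A_i^c] ≥ 1 − 19/20 = 1/20 > 0, so some outcome avoids every A_i.

33·p = 19/20 ≈ 0.950; existence CERTIFIED by the union bound.


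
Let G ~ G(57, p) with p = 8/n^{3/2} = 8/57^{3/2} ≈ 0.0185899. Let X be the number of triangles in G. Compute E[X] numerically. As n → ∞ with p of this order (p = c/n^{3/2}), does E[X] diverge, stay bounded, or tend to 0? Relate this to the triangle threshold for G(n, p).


Number of potential triangles: C(57, 3) = 29260.
Each occurs with probability p³ ≈ (0.0185899)³ ≈ 6.42440794e-06.
By linearity: E[X] = C(57, 3)·p³ ≈ 29260 · 6.42440794e-06 ≈ 0.187978.
Since α = 3/2 > 1, p = c/n^{3/2} = o(1/n) is below the triangle threshold p ~ 1/n. Asymptotically E[X] ~ (c³/6)·n^{3(1−α)} = (8³/6)·n^{-1.5} → 0, so by Markov's inequality G has no triangles w.h.p.

E[X] ≈ 0.187978; in regime p = Θ(1/n^{3/2}) E[X] tends to 0 (below the triangle threshold p ~ 1/n).


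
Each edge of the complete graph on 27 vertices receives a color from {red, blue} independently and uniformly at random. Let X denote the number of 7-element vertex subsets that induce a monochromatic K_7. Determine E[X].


Let X = Σ_S X_S over the C(27, 7) = 888030 subsets S of size 7, where X_S = 1 if the K_7 on S is monochromatic.
For a fixed S, the K_7 on S has C(7, 2) = 21 edges. P[all 21 edges red] = (1/2)^21, and likewise for blue, so P[monochromatic] = 2·(1/2)^21 = 2^{1 − 21} = 1/1048576.
By linearity: E[X] = C(27, 7) · 2^{1 − 21} = 888030 · 1/1048576 = 444015/524288.
Numerically: E[X] ≈ 0.847.

E[X] = C(27,7)·2^(1−C(7,2)) = 444015/524288 ≈ 0.847.


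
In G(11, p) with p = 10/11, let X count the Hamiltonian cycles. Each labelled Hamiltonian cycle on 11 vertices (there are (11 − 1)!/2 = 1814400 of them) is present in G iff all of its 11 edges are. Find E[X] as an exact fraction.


K_11 has (11 − 1)!/2 = 1814400 labelled Hamiltonian cycles.
For each such Hamiltonian cycle H, let X_H = 1 if all 11 edges of H are present in G. Then P[X_H = 1] = p^{11} = (10/11)^{11} = 100000000000/285311670611.
Summing the indicators: E[X] = Σ_H E[X_H] = 1814400 · p^{11} = 1814400 · 100000000000/285311670611 = 181440000000000000/285311670611.
Numerically: E[X] ≈ 635936.

E[X] = 1814400 · (10/11)^{11} = 181440000000000000/285311670611 ≈ 635936.


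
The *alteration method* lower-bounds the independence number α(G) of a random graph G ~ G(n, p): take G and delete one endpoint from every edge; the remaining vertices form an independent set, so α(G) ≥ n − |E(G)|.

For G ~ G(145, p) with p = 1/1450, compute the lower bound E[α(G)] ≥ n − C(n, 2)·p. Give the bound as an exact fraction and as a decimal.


E[|E(G)|] = C(145, 2)·p = 10440 · (1/1450) = 36/5.
E[α(G)] ≥ n − E[|E(G)|] = 145 − 36/5 = 689/5.
Numerically: ≈ 137.8000.
(This is only a lower bound; the true E[α(G)] may be larger.)

E[α(G)] ≥ 689/5 ≈ 137.8000.


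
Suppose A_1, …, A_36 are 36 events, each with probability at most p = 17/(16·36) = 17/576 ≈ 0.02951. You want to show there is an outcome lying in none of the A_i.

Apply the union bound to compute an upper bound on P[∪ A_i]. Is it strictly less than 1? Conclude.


Union bound: P[∪_{i=1}^{36} A_i] ≤ Σ_i P[A_i] ≤ 36·p = 36·(17/576) = 17/16.
Numerically: 17/16 ≈ 1.06250.
Is 17/16 < 1? NO.
Since the bound 17/16 is ≥ 1, the union bound is uninformative here; it does NOT by itself certify existence.

36·p = 17/16 ≈ 1.06250; existence NOT certified by the union bound.


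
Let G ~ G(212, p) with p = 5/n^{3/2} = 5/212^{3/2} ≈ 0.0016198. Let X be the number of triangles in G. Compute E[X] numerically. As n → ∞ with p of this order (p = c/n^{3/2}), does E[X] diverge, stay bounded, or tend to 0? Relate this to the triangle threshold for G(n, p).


Number of potential triangles: C(212, 3) = 1565620.
Each occurs with probability p³ ≈ (0.0016198)³ ≈ 4.2500950e-09.
By linearity: E[X] = C(212, 3)·p³ ≈ 1565620 · 4.2500950e-09 ≈ 0.00665.
Since α = 3/2 > 1, p = c/n^{3/2} = o(1/n) is below the triangle threshold p ~ 1/n. Asymptotically E[X] ~ (c³/6)·n^{3(1−α)} = (5³/6)·n^{-1.5} → 0, so by Markov's inequality G has no triangles w.h.p.

E[X] ≈ 0.00665; in regime p = Θ(1/n^{3/2}) E[X] tends to 0 (below the triangle threshold p ~ 1/n).


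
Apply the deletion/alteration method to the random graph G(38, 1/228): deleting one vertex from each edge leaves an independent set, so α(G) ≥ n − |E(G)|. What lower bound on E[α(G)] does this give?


E[|E(G)|] = C(38, 2)·p = 703 · (1/228) = 37/12.
E[α(G)] ≥ n − E[|E(G)|] = 38 − 37/12 = 419/12.
Numerically: ≈ 34.91667.
(This is only a lower bound; the true E[α(G)] may be larger.)

E[α(G)] ≥ 419/12 ≈ 34.91667.


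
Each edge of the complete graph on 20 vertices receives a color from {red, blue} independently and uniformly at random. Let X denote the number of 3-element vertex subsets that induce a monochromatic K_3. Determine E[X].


Let X = Σ_S X_S over the C(20, 3) = 1140 subsets S of size 3, where X_S = 1 if the K_3 on S is monochromatic.
For a fixed S, the K_3 on S has C(3, 2) = 3 edges. P[all 3 edges red] = (1/2)^3, and likewise for blue, so P[monochromatic] = 2·(1/2)^3 = 2^{1 − 3} = 1/4.
Summing: E[X] = C(20, 3) · 2^{1 − 3} = 1140 · 1/4 = 285.
Numerically: E[X] ≈ 285.00000.

E[X] = C(20,3)·2^(1−C(3,2)) = 285 ≈ 285.00000.


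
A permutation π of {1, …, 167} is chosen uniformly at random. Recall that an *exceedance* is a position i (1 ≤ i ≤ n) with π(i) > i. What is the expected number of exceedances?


Write X = Σ_{i=1}^{167} X_i, where X_i = 1_{π(i) > i}.
For each fixed i, π(i) is uniform over {1, …, 167} (marginal of a uniform permutation), so P[π(i) > i] = (n − i)/n. Summing: Σ_{i=1}^{167} (n − i)/n = (0 + 1 + … + 166)/167 = 167(167 − 1)/(2·167) = (167 − 1)/2.
Hence E[X] = Σ_{i=1}^{167} (167 − i)/167 = 83 ≈ 83.000000.

E[X] = 83 = 83.000000.


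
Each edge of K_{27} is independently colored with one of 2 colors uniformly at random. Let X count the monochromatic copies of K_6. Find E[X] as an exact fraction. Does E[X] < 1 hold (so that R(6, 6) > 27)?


E[X] = C(27, 6) · 2^{1 − 15} = 296010 · 2^{−14} = 296010/16384.
As a reduced fraction: E[X] = 148005/8192 ≈ 18.0670.
Is E[X] < 1? NO.
Since E[X] ≥ 1, the first-moment bound is inconclusive at n = 27; it does NOT by itself certify R(6, 6) > 27.

E[X] = 148005/8192 ≈ 18.0670; E[X] ≥ 1; first-moment method inconclusive here.


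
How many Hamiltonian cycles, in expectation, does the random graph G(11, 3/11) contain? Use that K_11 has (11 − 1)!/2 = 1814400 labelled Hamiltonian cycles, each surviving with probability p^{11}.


K_11 has (11 − 1)!/2 = 1814400 labelled Hamiltonian cycles.
For each such Hamiltonian cycle H, let X_H = 1 if all 11 edges of H are present in G. Then P[X_H = 1] = p^{11} = (3/11)^{11} = 177147/285311670611.
By linearity: E[X] = Σ_H E[X_H] = 1814400 · p^{11} = 1814400 · 177147/285311670611 = 321415516800/285311670611.
Numerically: E[X] ≈ 1.12654.

E[X] = 1814400 · (3/11)^{11} = 321415516800/285311670611 ≈ 1.12654.


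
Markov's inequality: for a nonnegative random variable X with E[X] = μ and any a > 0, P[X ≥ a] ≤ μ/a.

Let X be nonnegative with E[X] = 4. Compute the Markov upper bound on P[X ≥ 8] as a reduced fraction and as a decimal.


μ = E[X] = 4, a = 8.
Markov: P[X ≥ 8] ≤ μ/a = (4)/8 = 1/2.
Numerically: ≈ 0.500.
(Since a = 8 > μ = 4.000, the bound 1/2 is < 1 and informative.)

P[X ≥ 8] ≤ 1/2 ≈ 0.500.


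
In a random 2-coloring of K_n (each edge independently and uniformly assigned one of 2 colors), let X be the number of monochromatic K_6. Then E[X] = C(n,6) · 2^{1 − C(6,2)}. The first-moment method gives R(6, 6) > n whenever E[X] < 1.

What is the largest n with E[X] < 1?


We need C(n, 6) · 2^{1 − 15} < 1, i.e. C(n, 6) < 2^{15 − 1} = 16384.
Check values of n near the boundary:
  n = 15: C(15, 6) = 5005; 5005 < 16384? YES
  n = 16: C(16, 6) = 8008; 8008 < 16384? YES
  n = 17: C(17, 6) = 12376; 12376 < 16384? YES
  n = 18: C(18, 6) = 18564; 18564 < 16384? NO
  n = 19: C(19, 6) = 27132; 27132 < 16384? NO
The largest n with C(n, 6) < 16384 is n = 17 (where E[X] = 1547/2048 ≈ 0.7553711). Hence R(6, 6) > 17, i.e. R(6, 6) ≥ 18.

Largest n = 17; hence R(6, 6) > 17.


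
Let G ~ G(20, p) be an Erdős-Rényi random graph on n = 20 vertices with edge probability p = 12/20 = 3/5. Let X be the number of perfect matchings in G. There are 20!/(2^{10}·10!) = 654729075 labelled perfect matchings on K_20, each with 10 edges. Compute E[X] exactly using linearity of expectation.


K_20 has 20!/(2^{10}·10!) = 654729075 labelled perfect matchings.
For each such perfect matching H, let X_H = 1 if all 10 edges of H are present in G. Then P[X_H = 1] = p^{10} = (3/5)^{10} = 59049/9765625.
By linearity of expectation: E[X] = Σ_H E[X_H] = 654729075 · p^{10} = 654729075 · 59049/9765625 = 1546443885987/390625.
Numerically: E[X] ≈ 3.9589e+06.

E[X] = 654729075 · (3/5)^{10} = 1546443885987/390625 ≈ 3.9589e+06.


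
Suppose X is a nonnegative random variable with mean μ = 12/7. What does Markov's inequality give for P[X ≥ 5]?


μ = E[X] = 12/7, a = 5.
Markov: P[X ≥ 5] ≤ μ/a = (12/7)/5 = 12/35.
Numerically: ≈ 0.3429.
(Since a = 5 > μ = 1.7143, the bound 12/35 is < 1 and informative.)

P[X ≥ 5] ≤ 12/35 ≈ 0.3429.


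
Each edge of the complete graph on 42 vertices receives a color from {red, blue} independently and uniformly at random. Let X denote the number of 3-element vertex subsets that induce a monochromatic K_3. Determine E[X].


Let X = Σ_S X_S over the C(42, 3) = 11480 subsets S of size 3, where X_S = 1 if the K_3 on S is monochromatic.
For a fixed S, the K_3 on S has C(3, 2) = 3 edges. P[all 3 edges red] = (1/2)^3, and likewise for blue, so P[monochromatic] = 2·(1/2)^3 = 2^{1 − 3} = 1/4.
By linearity: E[X] = C(42, 3) · 2^{1 − 3} = 11480 · 1/4 = 2870.
Numerically: E[X] ≈ 2870.000.

E[X] = C(42,3)·2^(1−C(3,2)) = 2870 ≈ 2870.000.


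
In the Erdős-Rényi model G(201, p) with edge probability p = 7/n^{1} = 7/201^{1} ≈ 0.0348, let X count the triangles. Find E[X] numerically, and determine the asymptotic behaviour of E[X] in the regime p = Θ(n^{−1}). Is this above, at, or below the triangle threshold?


Number of potential triangles: C(201, 3) = 1333300.
Each occurs with probability p³ ≈ (0.0348)³ ≈ 4.22383e-05.
By linearity: E[X] = C(201, 3)·p³ ≈ 1333300 · 4.22383e-05 ≈ 56.316.
Here α = 1, so p = 7/n is exactly at the triangle threshold p ~ 1/n. Asymptotically E[X] → c³/6 = 7³/6 = 343/6 ≈ 57.167, a bounded constant. In this regime the triangle count is asymptotically Poisson(c³/6).

E[X] ≈ 56.316; in regime p = Θ(1/n^{1}) E[X] stays bounded (at the triangle threshold p ~ 1/n).


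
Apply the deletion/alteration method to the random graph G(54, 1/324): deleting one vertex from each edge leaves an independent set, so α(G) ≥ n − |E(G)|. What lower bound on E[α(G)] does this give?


E[|E(G)|] = C(54, 2)·p = 1431 · (1/324) = 53/12.
E[α(G)] ≥ n − E[|E(G)|] = 54 − 53/12 = 595/12.
Numerically: ≈ 49.583.
(This is only a lower bound; the true E[α(G)] may be larger.)

E[α(G)] ≥ 595/12 ≈ 49.583.


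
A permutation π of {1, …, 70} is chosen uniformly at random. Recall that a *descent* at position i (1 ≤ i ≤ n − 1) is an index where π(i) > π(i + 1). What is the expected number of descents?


Write X = Σ X_I over i = 1, …, 69, with X_I the indicator of one descent.
There are 69 indicators.
For each fixed i, the pair (π(i), π(i+1)) is a uniformly random ordered pair of distinct values from {1, …, 70}; by symmetry P[π(i) > π(i+1)] = 1/2.
By linearity: E[X] = 69 · (1/2) = (70 − 1) · (1/2) = 69/2 ≈ 34.500000.

E[X] = 69/2 = 34.500000.


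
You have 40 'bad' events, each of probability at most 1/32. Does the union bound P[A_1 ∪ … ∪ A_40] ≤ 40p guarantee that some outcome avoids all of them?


Union bound: P[∪_{i=1}^{40} A_i] ≤ Σ_i P[A_i] ≤ 40·p = 40·(1/32) = 5/4.
Numerically: 5/4 ≈ 1.250000.
Is 5/4 < 1? NO.
Since the bound 5/4 is ≥ 1, the union bound is uninformative here; it does NOT by itself certify existence.

40·p = 5/4 ≈ 1.250000; existence NOT certified by the union bound.


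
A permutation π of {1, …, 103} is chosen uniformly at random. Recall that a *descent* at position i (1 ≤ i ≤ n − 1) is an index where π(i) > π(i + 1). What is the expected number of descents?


Write X = Σ X_I over i = 1, …, 102, with X_I the indicator of one descent.
There are 102 indicators.
For each fixed i, the pair (π(i), π(i+1)) is a uniformly random ordered pair of distinct values from {1, …, 103}; by symmetry P[π(i) > π(i+1)] = 1/2.
By linearity: E[X] = 102 · (1/2) = (103 − 1) · (1/2) = 51 ≈ 51.000000.

E[X] = 51 = 51.000000.


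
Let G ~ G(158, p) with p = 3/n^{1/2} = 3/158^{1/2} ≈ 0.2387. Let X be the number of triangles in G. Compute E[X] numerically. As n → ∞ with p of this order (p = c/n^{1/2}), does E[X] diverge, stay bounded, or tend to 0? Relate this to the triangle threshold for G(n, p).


Number of potential triangles: C(158, 3) = 644956.
Each occurs with probability p³ ≈ (0.2387)³ ≈ 1.359497e-02.
By linearity: E[X] = C(158, 3)·p³ ≈ 644956 · 1.359497e-02 ≈ 8768.1551.
Since α = 1/2 < 1, p = c/n^{1/2} ≫ 1/n is above the triangle threshold p ~ 1/n. Asymptotically E[X] ~ (c³/6)·n^{3(1−α)} = (3³/6)·n^{1.5} → ∞; triangles are abundant w.h.p.

E[X] ≈ 8768.1551; in regime p = Θ(1/n^{1/2}) E[X] diverges (above the triangle threshold p ~ 1/n).


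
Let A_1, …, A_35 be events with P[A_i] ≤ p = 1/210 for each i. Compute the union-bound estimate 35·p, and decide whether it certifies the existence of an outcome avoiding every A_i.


Union bound: P[∪_{i=1}^{35} A_i] ≤ Σ_i P[A_i] ≤ 35·p = 35·(1/210) = 1/6.
Numerically: 1/6 ≈ 0.16667.
Is 1/6 < 1? YES.
Since P[∪ A_i] ≤ 1/6 < 1, the complement has P[∩ A_i^c] ≥ 1 − 1/6 = 5/6 > 0, so some outcome avoids every A_i.

35·p = 1/6 ≈ 0.16667; existence CERTIFIED by the union bound.


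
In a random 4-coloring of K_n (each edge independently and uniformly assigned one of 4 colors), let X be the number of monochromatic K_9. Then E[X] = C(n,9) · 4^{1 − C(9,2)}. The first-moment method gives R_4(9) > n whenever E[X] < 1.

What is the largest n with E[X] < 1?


We need C(n, 9) · 4^{1 − 36} < 1, i.e. C(n, 9) < 4^{36 − 1} = 1180591620717411303424.
Check values of n near the boundary:
  n = 911: C(911, 9) = 1144686900492291197405; 1144686900492291197405 < 1180591620717411303424? YES
  n = 912: C(912, 9) = 1156095740032081475120; 1156095740032081475120 < 1180591620717411303424? YES
  n = 913: C(913, 9) = 1167605542753639808390; 1167605542753639808390 < 1180591620717411303424? YES
  n = 914: C(914, 9) = 1179217089587653905932; 1179217089587653905932 < 1180591620717411303424? YES
  n = 915: C(915, 9) = 1190931166636537885130; 1190931166636537885130 < 1180591620717411303424? NO
  n = 916: C(916, 9) = 1202748565202942340440; 1202748565202942340440 < 1180591620717411303424? NO
  n = 917: C(917, 9) = 1214670081818390006810; 1214670081818390006810 < 1180591620717411303424? NO
The largest n with C(n, 9) < 1180591620717411303424 is n = 914 (where E[X] = 294804272396913476483/295147905179352825856 ≈ 0.99884). Hence R_4(9) > 914, i.e. R_4(9) ≥ 915.

Largest n = 914; hence R_4(9) > 914.


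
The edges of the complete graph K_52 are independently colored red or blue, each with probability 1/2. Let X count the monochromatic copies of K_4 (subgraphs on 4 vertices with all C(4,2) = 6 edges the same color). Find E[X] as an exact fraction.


Let X = Σ_S X_S over the C(52, 4) = 270725 subsets S of size 4, where X_S = 1 if the K_4 on S is monochromatic.
For a fixed S, the K_4 on S has C(4, 2) = 6 edges. P[all 6 edges red] = (1/2)^6, and likewise for blue, so P[monochromatic] = 2·(1/2)^6 = 2^{1 − 6} = 1/32.
Summing: E[X] = C(52, 4) · 2^{1 − 6} = 270725 · 1/32 = 270725/32.
Numerically: E[X] ≈ 8460.156250.

E[X] = C(52,4)·2^(1−C(4,2)) = 270725/32 ≈ 8460.156250.


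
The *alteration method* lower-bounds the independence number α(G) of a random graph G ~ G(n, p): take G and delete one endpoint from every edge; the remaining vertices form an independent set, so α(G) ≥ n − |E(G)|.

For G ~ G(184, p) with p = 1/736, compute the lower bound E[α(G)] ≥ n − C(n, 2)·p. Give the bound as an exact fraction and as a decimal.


E[|E(G)|] = C(184, 2)·p = 16836 · (1/736) = 183/8.
E[α(G)] ≥ n − E[|E(G)|] = 184 − 183/8 = 1289/8.
Numerically: ≈ 161.12500.
(This is only a lower bound; the true E[α(G)] may be larger.)

E[α(G)] ≥ 1289/8 ≈ 161.12500.


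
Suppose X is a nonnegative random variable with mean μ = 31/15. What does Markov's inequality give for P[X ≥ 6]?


μ = E[X] = 31/15, a = 6.
Markov: P[X ≥ 6] ≤ μ/a = (31/15)/6 = 31/90.
Numerically: ≈ 0.3444.
(Since a = 6 > μ = 2.0667, the bound 31/90 is < 1 and informative.)

P[X ≥ 6] ≤ 31/90 ≈ 0.3444.


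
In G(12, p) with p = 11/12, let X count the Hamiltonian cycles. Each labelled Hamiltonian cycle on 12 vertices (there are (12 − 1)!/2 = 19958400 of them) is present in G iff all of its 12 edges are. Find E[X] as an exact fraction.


K_12 has (12 − 1)!/2 = 19958400 labelled Hamiltonian cycles.
For each such Hamiltonian cycle H, let X_H = 1 if all 12 edges of H are present in G. Then P[X_H = 1] = p^{12} = (11/12)^{12} = 3138428376721/8916100448256.
Summing the indicators: E[X] = Σ_H E[X_H] = 19958400 · p^{12} = 19958400 · 3138428376721/8916100448256 = 6041474625187925/859963392.
Numerically: E[X] ≈ 7.0253e+06.

E[X] = 19958400 · (11/12)^{12} = 6041474625187925/859963392 ≈ 7.0253e+06.


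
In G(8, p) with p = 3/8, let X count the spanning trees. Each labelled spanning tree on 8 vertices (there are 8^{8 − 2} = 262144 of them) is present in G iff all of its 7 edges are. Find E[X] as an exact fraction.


K_8 has 8^{8 − 2} = 262144 labelled spanning trees.
For each such spanning tree H, let X_H = 1 if all 7 edges of H are present in G. Then P[X_H = 1] = p^{7} = (3/8)^{7} = 2187/2097152.
By linearity of expectation: E[X] = Σ_H E[X_H] = 262144 · p^{7} = 262144 · 2187/2097152 = 2187/8.
Numerically: E[X] ≈ 273.375.

E[X] = 262144 · (3/8)^{7} = 2187/8 ≈ 273.375.


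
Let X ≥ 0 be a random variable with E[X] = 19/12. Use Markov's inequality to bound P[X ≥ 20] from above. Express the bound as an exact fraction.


μ = E[X] = 19/12, a = 20.
Markov: P[X ≥ 20] ≤ μ/a = (19/12)/20 = 19/240.
Numerically: ≈ 0.07917.
(Since a = 20 > μ = 1.58333, the bound 19/240 is < 1 and informative.)

P[X ≥ 20] ≤ 19/240 ≈ 0.07917.


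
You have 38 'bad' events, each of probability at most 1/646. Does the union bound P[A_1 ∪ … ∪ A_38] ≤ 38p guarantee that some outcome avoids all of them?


Union bound: P[∪_{i=1}^{38} A_i] ≤ Σ_i P[A_i] ≤ 38·p = 38·(1/646) = 1/17.
Numerically: 1/17 ≈ 0.0588235.
Is 1/17 < 1? YES.
Since P[∪ A_i] ≤ 1/17 < 1, the complement has P[∩ A_i^c] ≥ 1 − 1/17 = 16/17 > 0, so some outcome avoids every A_i.

38·p = 1/17 ≈ 0.0588235; existence CERTIFIED by the union bound.
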